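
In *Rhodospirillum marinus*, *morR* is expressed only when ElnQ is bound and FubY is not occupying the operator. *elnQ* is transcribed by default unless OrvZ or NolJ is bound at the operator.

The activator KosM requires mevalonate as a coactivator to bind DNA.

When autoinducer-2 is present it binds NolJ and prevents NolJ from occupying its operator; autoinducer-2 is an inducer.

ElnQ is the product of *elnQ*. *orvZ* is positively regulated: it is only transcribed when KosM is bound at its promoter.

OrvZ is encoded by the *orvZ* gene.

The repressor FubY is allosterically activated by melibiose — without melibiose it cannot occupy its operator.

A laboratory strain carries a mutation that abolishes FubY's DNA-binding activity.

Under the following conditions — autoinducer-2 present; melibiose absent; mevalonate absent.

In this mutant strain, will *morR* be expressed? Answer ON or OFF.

Mevalonate is absent, so KosM is inactive.
Required activator KosM is absent, so *orvZ* is not transcribed.
So OrvZ is not produced.
Autoinducer-2 is present, so NolJ is inactive.
With no repressor bound, *elnQ* is transcribed.
So ElnQ is produced and active.
FubY is non-functional in this strain, so it has no effect.
No repressor is bound and ElnQ is active, so *morR* is transcribed.

ON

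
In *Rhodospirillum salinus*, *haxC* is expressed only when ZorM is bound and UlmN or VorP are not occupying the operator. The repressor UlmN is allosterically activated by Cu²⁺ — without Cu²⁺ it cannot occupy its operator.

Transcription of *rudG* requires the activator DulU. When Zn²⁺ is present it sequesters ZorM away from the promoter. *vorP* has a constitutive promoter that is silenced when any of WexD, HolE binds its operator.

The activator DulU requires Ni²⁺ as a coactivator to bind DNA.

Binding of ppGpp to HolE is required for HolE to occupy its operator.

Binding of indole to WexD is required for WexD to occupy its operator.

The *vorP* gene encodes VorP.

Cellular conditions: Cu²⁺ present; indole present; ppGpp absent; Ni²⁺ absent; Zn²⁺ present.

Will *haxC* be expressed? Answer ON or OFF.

OFF

Cu²⁺ is present, so UlmN is active.
Indole is present, so WexD is active.
ppGpp is absent, so HolE is inactive.
With repressor WexD bound, *vorP* is not transcribed.
So VorP is not produced.
Zn²⁺ is present, so ZorM is inactive.
With repressor UlmN bound, *haxC* is not transcribed.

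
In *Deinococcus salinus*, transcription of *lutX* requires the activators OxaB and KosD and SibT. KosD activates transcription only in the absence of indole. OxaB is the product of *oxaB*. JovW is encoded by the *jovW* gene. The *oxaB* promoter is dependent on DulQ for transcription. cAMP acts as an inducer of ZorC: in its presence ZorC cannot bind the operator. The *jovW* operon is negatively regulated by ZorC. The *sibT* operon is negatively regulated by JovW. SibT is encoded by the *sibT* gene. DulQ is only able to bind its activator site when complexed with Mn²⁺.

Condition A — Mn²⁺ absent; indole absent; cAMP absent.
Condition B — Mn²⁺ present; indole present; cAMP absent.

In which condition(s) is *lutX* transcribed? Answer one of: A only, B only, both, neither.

neither

Condition A:
Mn²⁺ is absent, so DulQ is inactive.
Required activator DulQ is absent, so *oxaB* is not transcribed.
So OxaB is not produced.
Indole is absent, so KosD is active.
cAMP is absent, so ZorC is active.
With repressor ZorC bound, *jovW* is not transcribed.
So JovW is not produced.
With no repressor bound, *sibT* is transcribed.
So SibT is produced and active.
Required activator OxaB is absent, so *lutX* is not transcribed.
→ *lutX* is OFF in A.
Condition B:
Mn²⁺ is present, so DulQ is active.
No repressor is bound and DulQ is active, so *oxaB* is transcribed.
So OxaB is produced and active.
Indole is present, so KosD is inactive.
cAMP is absent, so ZorC is active.
With repressor ZorC bound, *jovW* is not transcribed.
So JovW is not produced.
With no repressor bound, *sibT* is transcribed.
So SibT is produced and active.
Required activator KosD is absent, so *lutX* is not transcribed.
→ *lutX* is OFF in B.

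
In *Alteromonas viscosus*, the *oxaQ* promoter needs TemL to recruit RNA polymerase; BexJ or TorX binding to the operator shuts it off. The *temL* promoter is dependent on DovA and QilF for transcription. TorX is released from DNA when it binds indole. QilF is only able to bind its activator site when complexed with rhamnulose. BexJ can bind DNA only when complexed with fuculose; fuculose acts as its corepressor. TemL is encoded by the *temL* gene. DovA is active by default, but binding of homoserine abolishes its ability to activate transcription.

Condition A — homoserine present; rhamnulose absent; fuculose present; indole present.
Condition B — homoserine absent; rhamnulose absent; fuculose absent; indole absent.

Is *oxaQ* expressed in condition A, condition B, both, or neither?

neither

Condition A:
Homoserine is present, so DovA is inactive.
Rhamnulose is absent, so QilF is inactive.
Required activator DovA is absent, so *temL* is not transcribed.
So TemL is not produced.
Fuculose is present, so BexJ is active.
Indole is present, so TorX is inactive.
With repressor BexJ bound, *oxaQ* is not transcribed.
→ *oxaQ* is OFF in A.
Condition B:
Homoserine is absent, so DovA is active.
Rhamnulose is absent, so QilF is inactive.
Required activator QilF is absent, so *temL* is not transcribed.
So TemL is not produced.
Fuculose is absent, so BexJ is inactive.
Indole is absent, so TorX is active.
With repressor TorX bound, *oxaQ* is not transcribed.
→ *oxaQ* is OFF in B.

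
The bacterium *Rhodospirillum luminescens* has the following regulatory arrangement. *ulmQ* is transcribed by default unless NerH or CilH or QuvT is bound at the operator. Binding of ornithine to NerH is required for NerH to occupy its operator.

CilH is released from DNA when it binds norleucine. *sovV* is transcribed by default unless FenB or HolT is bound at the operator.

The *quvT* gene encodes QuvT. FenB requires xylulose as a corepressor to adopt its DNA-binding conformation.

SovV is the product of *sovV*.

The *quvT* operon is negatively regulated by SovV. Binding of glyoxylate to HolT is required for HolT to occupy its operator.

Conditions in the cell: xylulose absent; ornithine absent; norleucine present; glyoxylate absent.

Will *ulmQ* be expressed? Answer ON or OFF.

Ornithine is absent, so NerH is inactive.
Norleucine is present, so CilH is inactive.
Xylulose is absent, so FenB is inactive.
Glyoxylate is absent, so HolT is inactive.
With no repressor bound, *sovV* is transcribed.
So SovV is produced and active.
With repressor SovV bound, *quvT* is not transcribed.
So QuvT is not produced.
With no repressor bound, *ulmQ* is transcribed.

ON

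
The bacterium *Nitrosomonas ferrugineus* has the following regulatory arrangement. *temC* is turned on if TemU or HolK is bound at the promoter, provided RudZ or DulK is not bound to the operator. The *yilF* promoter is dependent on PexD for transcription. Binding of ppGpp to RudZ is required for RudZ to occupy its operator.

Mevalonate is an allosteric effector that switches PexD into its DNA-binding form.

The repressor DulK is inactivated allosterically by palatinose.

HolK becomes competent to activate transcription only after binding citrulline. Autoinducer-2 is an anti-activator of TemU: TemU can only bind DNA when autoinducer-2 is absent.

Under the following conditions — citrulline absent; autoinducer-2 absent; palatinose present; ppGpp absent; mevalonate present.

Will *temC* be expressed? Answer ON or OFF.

ON

ppGpp is absent, so RudZ is inactive.
Autoinducer-2 is absent, so TemU is active.
Palatinose is present, so DulK is inactive.
Citrulline is absent, so HolK is inactive.
Activator TemU is present, so *temC* is transcribed.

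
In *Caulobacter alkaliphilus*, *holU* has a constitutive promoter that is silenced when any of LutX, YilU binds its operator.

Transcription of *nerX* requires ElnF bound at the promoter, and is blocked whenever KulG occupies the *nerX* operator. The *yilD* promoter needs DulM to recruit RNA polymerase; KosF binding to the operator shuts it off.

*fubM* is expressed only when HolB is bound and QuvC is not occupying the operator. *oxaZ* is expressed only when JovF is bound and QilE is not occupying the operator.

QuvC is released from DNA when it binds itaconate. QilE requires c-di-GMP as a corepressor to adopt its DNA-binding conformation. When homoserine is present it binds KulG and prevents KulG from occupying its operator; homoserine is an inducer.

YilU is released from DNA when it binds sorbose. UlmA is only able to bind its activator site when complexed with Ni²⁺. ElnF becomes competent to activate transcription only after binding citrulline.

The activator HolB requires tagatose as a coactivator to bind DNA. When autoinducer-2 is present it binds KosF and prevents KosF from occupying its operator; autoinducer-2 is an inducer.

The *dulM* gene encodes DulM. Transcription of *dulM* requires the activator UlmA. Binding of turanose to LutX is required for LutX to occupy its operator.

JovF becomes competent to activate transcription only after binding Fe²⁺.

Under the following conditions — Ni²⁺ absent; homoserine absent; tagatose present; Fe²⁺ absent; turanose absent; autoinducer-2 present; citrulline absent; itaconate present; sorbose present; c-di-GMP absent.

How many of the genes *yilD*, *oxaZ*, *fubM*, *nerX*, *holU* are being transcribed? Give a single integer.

Ni²⁺ is absent, so UlmA is inactive.
Required activator UlmA is absent, so *dulM* is not transcribed.
So DulM is not produced.
Autoinducer-2 is present, so KosF is inactive.
Required activator DulM is absent, so *yilD* is not transcribed.
→ *yilD* is OFF.
c-di-GMP is absent, so QilE is inactive.
Fe²⁺ is absent, so JovF is inactive.
Required activator JovF is absent, so *oxaZ* is not transcribed.
→ *oxaZ* is OFF.
Itaconate is present, so QuvC is inactive.
Tagatose is present, so HolB is active.
No repressor is bound and HolB is active, so *fubM* is transcribed.
→ *fubM* is ON.
Homoserine is absent, so KulG is active.
Citrulline is absent, so ElnF is inactive.
With repressor KulG bound, *nerX* is not transcribed.
→ *nerX* is OFF.
Turanose is absent, so LutX is inactive.
Sorbose is present, so YilU is inactive.
With no repressor bound, *holU* is transcribed.
→ *holU* is ON.
2 of the 5 genes are transcribed.

2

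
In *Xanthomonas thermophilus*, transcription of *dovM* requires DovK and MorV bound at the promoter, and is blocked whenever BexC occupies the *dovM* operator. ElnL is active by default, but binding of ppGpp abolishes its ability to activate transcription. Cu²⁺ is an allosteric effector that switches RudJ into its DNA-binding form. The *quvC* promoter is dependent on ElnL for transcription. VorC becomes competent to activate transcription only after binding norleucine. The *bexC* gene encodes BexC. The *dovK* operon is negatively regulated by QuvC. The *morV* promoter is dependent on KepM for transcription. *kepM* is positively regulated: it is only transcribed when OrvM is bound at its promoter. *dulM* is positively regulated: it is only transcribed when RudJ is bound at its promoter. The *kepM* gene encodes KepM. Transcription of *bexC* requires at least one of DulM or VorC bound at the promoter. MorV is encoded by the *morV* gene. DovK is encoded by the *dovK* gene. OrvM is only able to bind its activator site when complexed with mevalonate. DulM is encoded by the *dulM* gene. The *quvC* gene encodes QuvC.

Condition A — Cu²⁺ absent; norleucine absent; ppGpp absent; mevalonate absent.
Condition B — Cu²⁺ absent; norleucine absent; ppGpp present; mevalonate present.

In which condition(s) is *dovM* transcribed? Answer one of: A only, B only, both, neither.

Condition A:
Cu²⁺ is absent, so RudJ is inactive.
Required activator RudJ is absent, so *dulM* is not transcribed.
So DulM is not produced.
Norleucine is absent, so VorC is inactive.
No activator is available at the *bexC* promoter, so *bexC* is not transcribed.
So BexC is not produced.
ppGpp is absent, so ElnL is active.
No repressor is bound and ElnL is active, so *quvC* is transcribed.
So QuvC is produced and active.
With repressor QuvC bound, *dovK* is not transcribed.
So DovK is not produced.
Mevalonate is absent, so OrvM is inactive.
Required activator OrvM is absent, so *kepM* is not transcribed.
So KepM is not produced.
Required activator KepM is absent, so *morV* is not transcribed.
So MorV is not produced.
Required activator DovK is absent, so *dovM* is not transcribed.
→ *dovM* is OFF in A.
Condition B:
Cu²⁺ is absent, so RudJ is inactive.
Required activator RudJ is absent, so *dulM* is not transcribed.
So DulM is not produced.
Norleucine is absent, so VorC is inactive.
No activator is available at the *bexC* promoter, so *bexC* is not transcribed.
So BexC is not produced.
ppGpp is present, so ElnL is inactive.
Required activator ElnL is absent, so *quvC* is not transcribed.
So QuvC is not produced.
With no repressor bound, *dovK* is transcribed.
So DovK is produced and active.
Mevalonate is present, so OrvM is active.
No repressor is bound and OrvM is active, so *kepM* is transcribed.
So KepM is produced and active.
No repressor is bound and KepM is active, so *morV* is transcribed.
So MorV is produced and active.
No repressor is bound and DovK and MorV are active, so *dovM* is transcribed.
→ *dovM* is ON in B.

B only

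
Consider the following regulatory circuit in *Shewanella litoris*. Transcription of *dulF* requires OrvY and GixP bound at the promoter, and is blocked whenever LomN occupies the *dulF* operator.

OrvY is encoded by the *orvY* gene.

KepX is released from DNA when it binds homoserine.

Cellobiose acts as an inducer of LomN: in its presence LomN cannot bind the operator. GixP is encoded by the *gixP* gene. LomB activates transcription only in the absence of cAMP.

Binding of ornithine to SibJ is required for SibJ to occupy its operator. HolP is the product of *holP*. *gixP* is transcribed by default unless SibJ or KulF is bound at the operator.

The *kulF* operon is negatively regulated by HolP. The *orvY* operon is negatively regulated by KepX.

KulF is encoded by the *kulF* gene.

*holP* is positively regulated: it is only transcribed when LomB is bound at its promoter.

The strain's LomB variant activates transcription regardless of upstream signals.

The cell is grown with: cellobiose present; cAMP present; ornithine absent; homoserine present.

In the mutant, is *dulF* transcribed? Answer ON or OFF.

Homoserine is present, so KepX is inactive.
With no repressor bound, *orvY* is transcribed.
So OrvY is produced and active.
Ornithine is absent, so SibJ is inactive.
LomB is constitutively active in this strain.
No repressor is bound and LomB is active, so *holP* is transcribed.
So HolP is produced and active.
With repressor HolP bound, *kulF* is not transcribed.
So KulF is not produced.
With no repressor bound, *gixP* is transcribed.
So GixP is produced and active.
Cellobiose is present, so LomN is inactive.
No repressor is bound and OrvY and GixP are active, so *dulF* is transcribed.

ON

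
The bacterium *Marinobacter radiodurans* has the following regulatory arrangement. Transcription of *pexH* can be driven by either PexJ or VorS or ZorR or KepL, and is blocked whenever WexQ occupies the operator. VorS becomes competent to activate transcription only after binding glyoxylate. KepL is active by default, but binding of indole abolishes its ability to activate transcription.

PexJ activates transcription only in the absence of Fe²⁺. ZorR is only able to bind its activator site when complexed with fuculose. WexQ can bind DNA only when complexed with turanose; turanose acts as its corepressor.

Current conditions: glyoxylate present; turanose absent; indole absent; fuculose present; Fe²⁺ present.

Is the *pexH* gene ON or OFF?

ON

Fe²⁺ is present, so PexJ is inactive.
Glyoxylate is present, so VorS is active.
Fuculose is present, so ZorR is active.
Turanose is absent, so WexQ is inactive.
Indole is absent, so KepL is active.
Activator VorS is present, so *pexH* is transcribed.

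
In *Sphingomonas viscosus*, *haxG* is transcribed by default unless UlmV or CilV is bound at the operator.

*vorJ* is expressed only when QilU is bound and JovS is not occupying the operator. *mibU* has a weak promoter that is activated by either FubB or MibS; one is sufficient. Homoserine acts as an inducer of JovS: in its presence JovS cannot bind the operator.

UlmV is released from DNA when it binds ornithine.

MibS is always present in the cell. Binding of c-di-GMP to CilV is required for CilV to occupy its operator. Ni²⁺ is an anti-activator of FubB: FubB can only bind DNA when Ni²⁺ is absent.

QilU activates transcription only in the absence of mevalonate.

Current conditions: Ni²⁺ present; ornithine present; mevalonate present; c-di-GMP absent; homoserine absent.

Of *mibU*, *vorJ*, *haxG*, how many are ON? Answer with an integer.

2

Ni²⁺ is present, so FubB is inactive.
MibS is produced constitutively and is active.
Activator MibS is present, so *mibU* is transcribed.
→ *mibU* is ON.
Homoserine is absent, so JovS is active.
Mevalonate is present, so QilU is inactive.
With repressor JovS bound, *vorJ* is not transcribed.
→ *vorJ* is OFF.
Ornithine is present, so UlmV is inactive.
c-di-GMP is absent, so CilV is inactive.
With no repressor bound, *haxG* is transcribed.
→ *haxG* is ON.
2 of the 3 genes are transcribed.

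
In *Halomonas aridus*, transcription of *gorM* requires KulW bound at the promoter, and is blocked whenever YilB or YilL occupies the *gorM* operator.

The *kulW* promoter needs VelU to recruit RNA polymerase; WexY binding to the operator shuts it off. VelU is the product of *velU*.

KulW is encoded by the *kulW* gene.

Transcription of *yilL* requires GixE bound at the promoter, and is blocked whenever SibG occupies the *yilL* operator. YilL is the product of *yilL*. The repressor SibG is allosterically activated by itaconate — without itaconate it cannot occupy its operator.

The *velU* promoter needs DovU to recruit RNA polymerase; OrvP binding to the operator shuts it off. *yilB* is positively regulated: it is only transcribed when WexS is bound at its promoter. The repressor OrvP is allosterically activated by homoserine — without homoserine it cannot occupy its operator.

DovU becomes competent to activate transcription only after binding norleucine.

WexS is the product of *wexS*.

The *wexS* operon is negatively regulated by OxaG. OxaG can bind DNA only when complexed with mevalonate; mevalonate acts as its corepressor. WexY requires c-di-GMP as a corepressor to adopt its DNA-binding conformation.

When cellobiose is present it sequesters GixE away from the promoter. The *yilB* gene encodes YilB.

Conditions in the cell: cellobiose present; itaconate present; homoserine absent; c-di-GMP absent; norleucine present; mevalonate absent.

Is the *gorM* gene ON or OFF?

Homoserine is absent, so OrvP is inactive.
Norleucine is present, so DovU is active.
No repressor is bound and DovU is active, so *velU* is transcribed.
So VelU is produced and active.
c-di-GMP is absent, so WexY is inactive.
No repressor is bound and VelU is active, so *kulW* is transcribed.
So KulW is produced and active.
Mevalonate is absent, so OxaG is inactive.
With no repressor bound, *wexS* is transcribed.
So WexS is produced and active.
No repressor is bound and WexS is active, so *yilB* is transcribed.
So YilB is produced and active.
Cellobiose is present, so GixE is inactive.
Itaconate is present, so SibG is active.
With repressor SibG bound, *yilL* is not transcribed.
So YilL is not produced.
With repressor YilB bound, *gorM* is not transcribed.

OFF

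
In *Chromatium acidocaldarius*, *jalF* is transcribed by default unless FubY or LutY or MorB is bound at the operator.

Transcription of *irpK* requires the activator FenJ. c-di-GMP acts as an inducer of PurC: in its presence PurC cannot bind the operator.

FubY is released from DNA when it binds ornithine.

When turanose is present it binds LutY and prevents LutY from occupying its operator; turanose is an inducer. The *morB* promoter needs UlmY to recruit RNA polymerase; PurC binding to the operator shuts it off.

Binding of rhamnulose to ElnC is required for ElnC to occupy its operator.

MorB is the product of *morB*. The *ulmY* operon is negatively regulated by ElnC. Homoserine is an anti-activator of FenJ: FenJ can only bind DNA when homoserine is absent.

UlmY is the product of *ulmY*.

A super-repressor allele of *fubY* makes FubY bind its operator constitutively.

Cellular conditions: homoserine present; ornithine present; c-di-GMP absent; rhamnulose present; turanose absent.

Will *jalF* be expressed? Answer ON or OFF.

FubY is constitutively active in this strain.
Turanose is absent, so LutY is active.
c-di-GMP is absent, so PurC is active.
Rhamnulose is present, so ElnC is active.
With repressor ElnC bound, *ulmY* is not transcribed.
So UlmY is not produced.
With repressor PurC bound, *morB* is not transcribed.
So MorB is not produced.
With repressor FubY bound, *jalF* is not transcribed.

OFF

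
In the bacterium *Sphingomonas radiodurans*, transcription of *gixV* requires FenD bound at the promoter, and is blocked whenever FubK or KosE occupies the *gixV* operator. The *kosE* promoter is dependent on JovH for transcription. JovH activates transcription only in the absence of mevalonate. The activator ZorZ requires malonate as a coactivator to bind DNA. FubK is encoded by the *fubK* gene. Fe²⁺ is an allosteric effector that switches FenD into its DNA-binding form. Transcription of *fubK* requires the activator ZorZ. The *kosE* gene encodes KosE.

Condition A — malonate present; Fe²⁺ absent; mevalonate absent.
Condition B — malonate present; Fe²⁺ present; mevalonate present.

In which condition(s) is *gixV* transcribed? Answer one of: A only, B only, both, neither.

neither

Condition A:
Malonate is present, so ZorZ is active.
No repressor is bound and ZorZ is active, so *fubK* is transcribed.
So FubK is produced and active.
Fe²⁺ is absent, so FenD is inactive.
Mevalonate is absent, so JovH is active.
No repressor is bound and JovH is active, so *kosE* is transcribed.
So KosE is produced and active.
With repressor FubK bound, *gixV* is not transcribed.
→ *gixV* is OFF in A.
Condition B:
Malonate is present, so ZorZ is active.
No repressor is bound and ZorZ is active, so *fubK* is transcribed.
So FubK is produced and active.
Fe²⁺ is present, so FenD is active.
Mevalonate is present, so JovH is inactive.
Required activator JovH is absent, so *kosE* is not transcribed.
So KosE is not produced.
With repressor FubK bound, *gixV* is not transcribed.
→ *gixV* is OFF in B.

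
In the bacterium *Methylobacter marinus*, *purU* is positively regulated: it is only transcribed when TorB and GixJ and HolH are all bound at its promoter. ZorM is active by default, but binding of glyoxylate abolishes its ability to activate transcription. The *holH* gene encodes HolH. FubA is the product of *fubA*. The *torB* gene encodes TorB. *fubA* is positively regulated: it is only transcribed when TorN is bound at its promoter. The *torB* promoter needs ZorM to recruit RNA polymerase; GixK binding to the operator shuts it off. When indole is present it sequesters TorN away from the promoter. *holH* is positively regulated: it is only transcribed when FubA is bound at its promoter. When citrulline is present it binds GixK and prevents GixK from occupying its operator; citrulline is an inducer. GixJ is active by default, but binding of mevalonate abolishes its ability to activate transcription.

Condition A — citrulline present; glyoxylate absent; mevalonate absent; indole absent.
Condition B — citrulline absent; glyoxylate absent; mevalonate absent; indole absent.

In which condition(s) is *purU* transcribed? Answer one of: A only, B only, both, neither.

Condition A:
Citrulline is present, so GixK is inactive.
Glyoxylate is absent, so ZorM is active.
No repressor is bound and ZorM is active, so *torB* is transcribed.
So TorB is produced and active.
Mevalonate is absent, so GixJ is active.
Indole is absent, so TorN is active.
No repressor is bound and TorN is active, so *fubA* is transcribed.
So FubA is produced and active.
No repressor is bound and FubA is active, so *holH* is transcribed.
So HolH is produced and active.
No repressor is bound and TorB and GixJ and HolH are active, so *purU* is transcribed.
→ *purU* is ON in A.
Condition B:
Citrulline is absent, so GixK is active.
Glyoxylate is absent, so ZorM is active.
With repressor GixK bound, *torB* is not transcribed.
So TorB is not produced.
Mevalonate is absent, so GixJ is active.
Indole is absent, so TorN is active.
No repressor is bound and TorN is active, so *fubA* is transcribed.
So FubA is produced and active.
No repressor is bound and FubA is active, so *holH* is transcribed.
So HolH is produced and active.
Required activator TorB is absent, so *purU* is not transcribed.
→ *purU* is OFF in B.

A only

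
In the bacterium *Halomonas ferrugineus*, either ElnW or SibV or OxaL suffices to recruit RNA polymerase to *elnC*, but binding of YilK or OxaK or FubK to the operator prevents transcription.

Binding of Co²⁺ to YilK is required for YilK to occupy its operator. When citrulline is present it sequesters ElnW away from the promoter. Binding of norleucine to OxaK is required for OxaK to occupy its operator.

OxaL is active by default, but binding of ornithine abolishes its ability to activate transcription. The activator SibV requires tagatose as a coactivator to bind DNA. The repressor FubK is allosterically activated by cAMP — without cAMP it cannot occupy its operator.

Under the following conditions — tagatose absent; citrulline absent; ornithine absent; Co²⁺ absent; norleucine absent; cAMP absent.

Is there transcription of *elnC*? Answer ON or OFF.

ON

Citrulline is absent, so ElnW is active.
Co²⁺ is absent, so YilK is inactive.
Tagatose is absent, so SibV is inactive.
Ornithine is absent, so OxaL is active.
Norleucine is absent, so OxaK is inactive.
cAMP is absent, so FubK is inactive.
Activator ElnW is present, so *elnC* is transcribed.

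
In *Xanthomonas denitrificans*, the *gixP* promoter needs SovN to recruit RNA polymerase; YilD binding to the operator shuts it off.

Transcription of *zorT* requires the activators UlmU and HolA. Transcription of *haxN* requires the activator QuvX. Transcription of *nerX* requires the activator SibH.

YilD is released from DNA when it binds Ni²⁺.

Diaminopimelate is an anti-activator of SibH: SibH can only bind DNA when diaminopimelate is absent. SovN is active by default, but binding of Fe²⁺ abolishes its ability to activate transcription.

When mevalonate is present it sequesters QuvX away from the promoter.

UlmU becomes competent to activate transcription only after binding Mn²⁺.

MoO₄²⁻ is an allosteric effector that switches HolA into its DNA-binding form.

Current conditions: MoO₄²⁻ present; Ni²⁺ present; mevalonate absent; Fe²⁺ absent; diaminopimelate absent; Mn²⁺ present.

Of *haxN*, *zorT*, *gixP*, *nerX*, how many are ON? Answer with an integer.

Mevalonate is absent, so QuvX is active.
No repressor is bound and QuvX is active, so *haxN* is transcribed.
→ *haxN* is ON.
Mn²⁺ is present, so UlmU is active.
MoO₄²⁻ is present, so HolA is active.
No repressor is bound and UlmU and HolA are active, so *zorT* is transcribed.
→ *zorT* is ON.
Fe²⁺ is absent, so SovN is active.
Ni²⁺ is present, so YilD is inactive.
No repressor is bound and SovN is active, so *gixP* is transcribed.
→ *gixP* is ON.
Diaminopimelate is absent, so SibH is active.
No repressor is bound and SibH is active, so *nerX* is transcribed.
→ *nerX* is ON.
4 of the 4 genes are transcribed.

4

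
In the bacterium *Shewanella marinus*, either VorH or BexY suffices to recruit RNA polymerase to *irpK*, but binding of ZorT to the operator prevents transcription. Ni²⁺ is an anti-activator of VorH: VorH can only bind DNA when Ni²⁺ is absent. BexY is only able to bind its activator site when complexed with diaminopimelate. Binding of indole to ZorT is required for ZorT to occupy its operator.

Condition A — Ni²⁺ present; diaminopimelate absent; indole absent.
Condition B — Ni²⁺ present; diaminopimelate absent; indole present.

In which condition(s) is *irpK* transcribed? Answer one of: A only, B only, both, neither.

Condition A:
Ni²⁺ is present, so VorH is inactive.
Diaminopimelate is absent, so BexY is inactive.
Indole is absent, so ZorT is inactive.
No activator is available at the *irpK* promoter, so *irpK* is not transcribed.
→ *irpK* is OFF in A.
Condition B:
Ni²⁺ is present, so VorH is inactive.
Diaminopimelate is absent, so BexY is inactive.
Indole is present, so ZorT is active.
With repressor ZorT bound, *irpK* is not transcribed.
→ *irpK* is OFF in B.

neither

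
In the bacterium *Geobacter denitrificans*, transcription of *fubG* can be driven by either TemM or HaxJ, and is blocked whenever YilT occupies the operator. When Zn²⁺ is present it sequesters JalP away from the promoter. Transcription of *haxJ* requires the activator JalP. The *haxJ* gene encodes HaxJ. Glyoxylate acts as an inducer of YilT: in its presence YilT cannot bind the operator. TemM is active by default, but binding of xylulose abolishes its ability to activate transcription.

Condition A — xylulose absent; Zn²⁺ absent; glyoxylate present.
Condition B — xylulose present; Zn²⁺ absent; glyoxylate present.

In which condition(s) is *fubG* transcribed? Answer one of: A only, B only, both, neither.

Condition A:
Xylulose is absent, so TemM is active.
Zn²⁺ is absent, so JalP is active.
No repressor is bound and JalP is active, so *haxJ* is transcribed.
So HaxJ is produced and active.
Glyoxylate is present, so YilT is inactive.
Activator TemM is present, so *fubG* is transcribed.
→ *fubG* is ON in A.
Condition B:
Xylulose is present, so TemM is inactive.
Zn²⁺ is absent, so JalP is active.
No repressor is bound and JalP is active, so *haxJ* is transcribed.
So HaxJ is produced and active.
Glyoxylate is present, so YilT is inactive.
Activator HaxJ is present, so *fubG* is transcribed.
→ *fubG* is ON in B.

both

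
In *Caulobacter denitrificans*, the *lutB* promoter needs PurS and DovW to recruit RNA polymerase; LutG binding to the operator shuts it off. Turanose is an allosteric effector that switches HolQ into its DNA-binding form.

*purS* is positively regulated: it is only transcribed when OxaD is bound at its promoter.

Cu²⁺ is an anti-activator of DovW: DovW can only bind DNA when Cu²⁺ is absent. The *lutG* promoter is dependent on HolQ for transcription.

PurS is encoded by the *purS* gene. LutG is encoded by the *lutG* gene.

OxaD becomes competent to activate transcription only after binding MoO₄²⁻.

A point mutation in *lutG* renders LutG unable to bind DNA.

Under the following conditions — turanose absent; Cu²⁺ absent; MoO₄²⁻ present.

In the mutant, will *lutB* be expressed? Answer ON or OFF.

ON

MoO₄²⁻ is present, so OxaD is active.
No repressor is bound and OxaD is active, so *purS* is transcribed.
So PurS is produced and active.
LutG is non-functional in this strain, so it has no effect.
Cu²⁺ is absent, so DovW is active.
No repressor is bound and PurS and DovW are active, so *lutB* is transcribed.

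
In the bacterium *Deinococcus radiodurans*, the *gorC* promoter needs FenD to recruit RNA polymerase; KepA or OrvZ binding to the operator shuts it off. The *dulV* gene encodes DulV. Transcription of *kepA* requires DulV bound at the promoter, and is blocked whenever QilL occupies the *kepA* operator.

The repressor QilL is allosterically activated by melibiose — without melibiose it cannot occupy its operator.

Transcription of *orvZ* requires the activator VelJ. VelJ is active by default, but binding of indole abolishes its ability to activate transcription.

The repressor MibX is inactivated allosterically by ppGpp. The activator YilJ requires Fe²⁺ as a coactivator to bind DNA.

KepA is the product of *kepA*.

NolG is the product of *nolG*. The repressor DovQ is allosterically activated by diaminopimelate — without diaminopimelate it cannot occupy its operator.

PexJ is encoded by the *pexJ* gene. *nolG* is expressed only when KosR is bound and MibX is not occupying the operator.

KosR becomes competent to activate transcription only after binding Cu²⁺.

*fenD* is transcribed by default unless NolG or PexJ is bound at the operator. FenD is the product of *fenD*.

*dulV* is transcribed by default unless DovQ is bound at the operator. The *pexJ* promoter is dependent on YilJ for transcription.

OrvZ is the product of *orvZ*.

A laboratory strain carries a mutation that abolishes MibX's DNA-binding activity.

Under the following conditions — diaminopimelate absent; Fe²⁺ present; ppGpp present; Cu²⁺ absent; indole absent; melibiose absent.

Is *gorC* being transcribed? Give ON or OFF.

OFF

Diaminopimelate is absent, so DovQ is inactive.
With no repressor bound, *dulV* is transcribed.
So DulV is produced and active.
Melibiose is absent, so QilL is inactive.
No repressor is bound and DulV is active, so *kepA* is transcribed.
So KepA is produced and active.
Indole is absent, so VelJ is active.
No repressor is bound and VelJ is active, so *orvZ* is transcribed.
So OrvZ is produced and active.
MibX is non-functional in this strain, so it has no effect.
Cu²⁺ is absent, so KosR is inactive.
Required activator KosR is absent, so *nolG* is not transcribed.
So NolG is not produced.
Fe²⁺ is present, so YilJ is active.
No repressor is bound and YilJ is active, so *pexJ* is transcribed.
So PexJ is produced and active.
With repressor PexJ bound, *fenD* is not transcribed.
So FenD is not produced.
With repressor KepA bound, *gorC* is not transcribed.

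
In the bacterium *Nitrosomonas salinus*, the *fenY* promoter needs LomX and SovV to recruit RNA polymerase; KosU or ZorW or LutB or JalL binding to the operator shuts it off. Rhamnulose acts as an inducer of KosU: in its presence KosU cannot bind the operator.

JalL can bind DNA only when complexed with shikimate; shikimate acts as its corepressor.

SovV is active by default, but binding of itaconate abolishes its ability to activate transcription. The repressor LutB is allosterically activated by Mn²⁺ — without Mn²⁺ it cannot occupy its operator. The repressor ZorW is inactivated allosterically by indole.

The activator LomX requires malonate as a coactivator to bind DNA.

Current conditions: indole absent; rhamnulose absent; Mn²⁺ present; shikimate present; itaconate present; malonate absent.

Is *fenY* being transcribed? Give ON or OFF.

Rhamnulose is absent, so KosU is active.
Indole is absent, so ZorW is active.
Malonate is absent, so LomX is inactive.
Mn²⁺ is present, so LutB is active.
Shikimate is present, so JalL is active.
Itaconate is present, so SovV is inactive.
With repressor KosU bound, *fenY* is not transcribed.

OFF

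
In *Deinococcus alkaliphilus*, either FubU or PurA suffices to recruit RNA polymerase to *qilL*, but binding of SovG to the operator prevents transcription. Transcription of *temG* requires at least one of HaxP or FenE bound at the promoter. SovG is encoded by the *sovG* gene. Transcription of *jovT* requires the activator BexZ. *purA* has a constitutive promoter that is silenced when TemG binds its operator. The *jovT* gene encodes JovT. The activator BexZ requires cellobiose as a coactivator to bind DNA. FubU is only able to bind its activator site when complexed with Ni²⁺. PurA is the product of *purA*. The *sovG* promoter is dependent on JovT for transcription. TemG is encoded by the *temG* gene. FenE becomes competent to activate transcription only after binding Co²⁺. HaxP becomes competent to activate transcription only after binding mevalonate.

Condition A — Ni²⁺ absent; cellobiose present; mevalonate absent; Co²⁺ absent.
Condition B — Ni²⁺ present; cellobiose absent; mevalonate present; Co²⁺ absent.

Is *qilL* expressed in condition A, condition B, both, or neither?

Condition A:
Ni²⁺ is absent, so FubU is inactive.
Cellobiose is present, so BexZ is active.
No repressor is bound and BexZ is active, so *jovT* is transcribed.
So JovT is produced and active.
No repressor is bound and JovT is active, so *sovG* is transcribed.
So SovG is produced and active.
Mevalonate is absent, so HaxP is inactive.
Co²⁺ is absent, so FenE is inactive.
No activator is available at the *temG* promoter, so *temG* is not transcribed.
So TemG is not produced.
With no repressor bound, *purA* is transcribed.
So PurA is produced and active.
With repressor SovG bound, *qilL* is not transcribed.
→ *qilL* is OFF in A.
Condition B:
Ni²⁺ is present, so FubU is active.
Cellobiose is absent, so BexZ is inactive.
Required activator BexZ is absent, so *jovT* is not transcribed.
So JovT is not produced.
Required activator JovT is absent, so *sovG* is not transcribed.
So SovG is not produced.
Mevalonate is present, so HaxP is active.
Co²⁺ is absent, so FenE is inactive.
Activator HaxP is present, so *temG* is transcribed.
So TemG is produced and active.
With repressor TemG bound, *purA* is not transcribed.
So PurA is not produced.
Activator FubU is present, so *qilL* is transcribed.
→ *qilL* is ON in B.

B only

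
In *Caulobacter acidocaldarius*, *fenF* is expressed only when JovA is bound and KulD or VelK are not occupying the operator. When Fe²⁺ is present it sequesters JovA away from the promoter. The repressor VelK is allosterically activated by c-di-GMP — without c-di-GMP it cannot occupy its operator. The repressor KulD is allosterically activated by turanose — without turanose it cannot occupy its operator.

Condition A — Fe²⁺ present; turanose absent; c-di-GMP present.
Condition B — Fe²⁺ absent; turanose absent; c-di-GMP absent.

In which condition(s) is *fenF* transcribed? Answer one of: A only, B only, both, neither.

B only

Condition A:
Fe²⁺ is present, so JovA is inactive.
Turanose is absent, so KulD is inactive.
c-di-GMP is present, so VelK is active.
With repressor VelK bound, *fenF* is not transcribed.
→ *fenF* is OFF in A.
Condition B:
Fe²⁺ is absent, so JovA is active.
Turanose is absent, so KulD is inactive.
c-di-GMP is absent, so VelK is inactive.
No repressor is bound and JovA is active, so *fenF* is transcribed.
→ *fenF* is ON in B.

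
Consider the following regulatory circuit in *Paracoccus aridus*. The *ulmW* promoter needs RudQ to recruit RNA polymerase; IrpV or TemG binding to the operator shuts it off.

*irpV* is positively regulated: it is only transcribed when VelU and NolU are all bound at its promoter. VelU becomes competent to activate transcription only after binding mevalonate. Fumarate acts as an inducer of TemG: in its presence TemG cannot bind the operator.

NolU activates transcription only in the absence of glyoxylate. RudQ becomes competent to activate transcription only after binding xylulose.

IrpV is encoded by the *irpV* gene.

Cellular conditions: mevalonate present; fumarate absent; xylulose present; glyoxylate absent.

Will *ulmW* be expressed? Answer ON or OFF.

Xylulose is present, so RudQ is active.
Mevalonate is present, so VelU is active.
Glyoxylate is absent, so NolU is active.
No repressor is bound and VelU and NolU are active, so *irpV* is transcribed.
So IrpV is produced and active.
Fumarate is absent, so TemG is active.
With repressor IrpV bound, *ulmW* is not transcribed.

OFF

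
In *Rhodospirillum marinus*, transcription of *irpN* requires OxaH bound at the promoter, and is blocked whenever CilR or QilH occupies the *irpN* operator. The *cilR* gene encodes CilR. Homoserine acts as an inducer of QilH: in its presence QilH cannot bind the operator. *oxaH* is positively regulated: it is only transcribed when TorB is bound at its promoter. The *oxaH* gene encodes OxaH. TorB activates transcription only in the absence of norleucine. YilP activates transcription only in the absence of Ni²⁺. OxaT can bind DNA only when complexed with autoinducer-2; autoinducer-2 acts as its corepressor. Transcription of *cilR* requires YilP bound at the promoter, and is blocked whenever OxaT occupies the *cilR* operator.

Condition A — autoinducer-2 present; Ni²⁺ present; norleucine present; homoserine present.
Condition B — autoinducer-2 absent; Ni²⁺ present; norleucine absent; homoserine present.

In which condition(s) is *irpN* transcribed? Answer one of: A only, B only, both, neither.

Condition A:
Autoinducer-2 is present, so OxaT is active.
Ni²⁺ is present, so YilP is inactive.
With repressor OxaT bound, *cilR* is not transcribed.
So CilR is not produced.
Norleucine is present, so TorB is inactive.
Required activator TorB is absent, so *oxaH* is not transcribed.
So OxaH is not produced.
Homoserine is present, so QilH is inactive.
Required activator OxaH is absent, so *irpN* is not transcribed.
→ *irpN* is OFF in A.
Condition B:
Autoinducer-2 is absent, so OxaT is inactive.
Ni²⁺ is present, so YilP is inactive.
Required activator YilP is absent, so *cilR* is not transcribed.
So CilR is not produced.
Norleucine is absent, so TorB is active.
No repressor is bound and TorB is active, so *oxaH* is transcribed.
So OxaH is produced and active.
Homoserine is present, so QilH is inactive.
No repressor is bound and OxaH is active, so *irpN* is transcribed.
→ *irpN* is ON in B.

B only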